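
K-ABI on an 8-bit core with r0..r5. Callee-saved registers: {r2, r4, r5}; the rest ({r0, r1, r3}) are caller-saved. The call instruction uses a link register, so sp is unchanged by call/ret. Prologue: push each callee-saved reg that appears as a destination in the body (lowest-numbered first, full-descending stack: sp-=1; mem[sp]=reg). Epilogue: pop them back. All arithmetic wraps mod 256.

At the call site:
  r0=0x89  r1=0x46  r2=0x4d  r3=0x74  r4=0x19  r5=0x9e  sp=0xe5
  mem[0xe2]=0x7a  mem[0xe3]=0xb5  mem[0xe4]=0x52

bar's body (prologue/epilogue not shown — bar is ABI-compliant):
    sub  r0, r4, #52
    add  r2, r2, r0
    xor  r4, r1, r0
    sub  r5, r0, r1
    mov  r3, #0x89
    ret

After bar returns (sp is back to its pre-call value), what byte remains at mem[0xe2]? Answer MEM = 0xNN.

prologue: push r2 → mem[0xe4]=0x4d, sp=0xe4
prologue: push r4 → mem[0xe3]=0x19, sp=0xe3
prologue: push r5 → mem[0xe2]=0x9e, sp=0xe2
body[0] sub  r0, r4, #52 → r0=0xe5
body[1] add  r2, r2, r0 → r2=0x32
body[2] xor  r4, r1, r0 → r4=0xa3
body[3] sub  r5, r0, r1 → r5=0x9f
body[4] mov  r3, #0x89 → r3=0x89
epilogue: pop r5=0x9e, sp=0xe3
epilogue: pop r4=0x19, sp=0xe4
epilogue: pop r2=0x4d, sp=0xe5
prologue pushed ['r2', 'r4', 'r5'] at ['0xe4', '0xe3', '0xe2']

MEM = 0x9e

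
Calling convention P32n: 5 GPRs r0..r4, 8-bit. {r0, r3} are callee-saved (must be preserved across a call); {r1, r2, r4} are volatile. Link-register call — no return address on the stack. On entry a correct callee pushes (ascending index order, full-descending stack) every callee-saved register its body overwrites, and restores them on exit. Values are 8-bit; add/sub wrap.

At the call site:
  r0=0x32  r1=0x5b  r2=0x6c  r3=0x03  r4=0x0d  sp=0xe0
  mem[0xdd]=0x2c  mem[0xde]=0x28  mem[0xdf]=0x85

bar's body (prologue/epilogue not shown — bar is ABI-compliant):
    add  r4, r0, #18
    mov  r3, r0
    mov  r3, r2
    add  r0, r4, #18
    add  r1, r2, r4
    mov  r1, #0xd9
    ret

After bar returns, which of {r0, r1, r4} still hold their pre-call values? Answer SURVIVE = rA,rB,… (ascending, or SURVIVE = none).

SURVIVE = r0

prologue: push r0 → mem[0xdf]=0x32, sp=0xdf
prologue: push r3 → mem[0xde]=0x03, sp=0xde
body[0] add  r4, r0, #18 → r4=0x44
body[1] mov  r3, r0 → r3=0x32
body[2] mov  r3, r2 → r3=0x6c
body[3] add  r0, r4, #18 → r0=0x56
body[4] add  r1, r2, r4 → r1=0xb0
body[5] mov  r1, #0xd9 → r1=0xd9
epilogue: pop r3=0x03, sp=0xdf
epilogue: pop r0=0x32, sp=0xe0
r0: callee-saved, written=True
r1: caller-saved, written=True
r4: caller-saved, written=True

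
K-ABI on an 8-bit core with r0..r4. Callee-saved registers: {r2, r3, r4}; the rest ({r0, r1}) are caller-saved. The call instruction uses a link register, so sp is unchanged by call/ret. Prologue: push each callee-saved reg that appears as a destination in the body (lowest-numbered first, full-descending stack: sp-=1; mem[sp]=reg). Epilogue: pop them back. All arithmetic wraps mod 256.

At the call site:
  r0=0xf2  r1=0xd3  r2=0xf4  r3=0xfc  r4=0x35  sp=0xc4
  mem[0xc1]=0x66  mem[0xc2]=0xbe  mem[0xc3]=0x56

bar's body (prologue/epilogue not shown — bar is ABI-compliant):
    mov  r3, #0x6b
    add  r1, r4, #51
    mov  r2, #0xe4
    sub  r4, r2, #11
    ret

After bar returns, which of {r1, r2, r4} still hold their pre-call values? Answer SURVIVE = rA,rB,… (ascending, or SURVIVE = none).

prologue: push r2 -> mem[0xc3]=0xf4, sp=0xc3
prologue: push r3 -> mem[0xc2]=0xfc, sp=0xc2
prologue: push r4 -> mem[0xc1]=0x35, sp=0xc1
body[0] mov  r3, #0x6b -> r3=0x6b
body[1] add  r1, r4, #51 -> r1=0x68
body[2] mov  r2, #0xe4 -> r2=0xe4
body[3] sub  r4, r2, #11 -> r4=0xd9
epilogue: pop r4=0x35, sp=0xc2
epilogue: pop r3=0xfc, sp=0xc3
epilogue: pop r2=0xf4, sp=0xc4
r1: caller-saved, written=True
r2: callee-saved, written=True
r4: callee-saved, written=True

SURVIVE = r2,r4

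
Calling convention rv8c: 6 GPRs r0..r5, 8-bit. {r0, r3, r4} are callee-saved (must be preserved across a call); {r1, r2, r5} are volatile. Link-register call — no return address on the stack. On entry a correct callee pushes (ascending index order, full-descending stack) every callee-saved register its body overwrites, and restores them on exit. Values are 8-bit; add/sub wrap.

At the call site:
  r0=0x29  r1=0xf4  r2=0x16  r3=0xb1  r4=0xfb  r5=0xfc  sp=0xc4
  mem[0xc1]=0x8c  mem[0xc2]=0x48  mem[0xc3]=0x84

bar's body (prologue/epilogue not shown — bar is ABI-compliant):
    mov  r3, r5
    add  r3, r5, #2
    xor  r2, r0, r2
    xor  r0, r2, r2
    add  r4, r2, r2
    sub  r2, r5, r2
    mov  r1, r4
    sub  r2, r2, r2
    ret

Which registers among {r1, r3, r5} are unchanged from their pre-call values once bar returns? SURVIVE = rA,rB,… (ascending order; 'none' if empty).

prologue: push r0 -> mem[0xc3]=0x29, sp=0xc3
prologue: push r3 -> mem[0xc2]=0xb1, sp=0xc2
prologue: push r4 -> mem[0xc1]=0xfb, sp=0xc1
body[0] mov  r3, r5 -> r3=0xfc
body[1] add  r3, r5, #2 -> r3=0xfe
body[2] xor  r2, r0, r2 -> r2=0x3f
body[3] xor  r0, r2, r2 -> r0=0x00
body[4] add  r4, r2, r2 -> r4=0x7e
body[5] sub  r2, r5, r2 -> r2=0xbd
body[6] mov  r1, r4 -> r1=0x7e
body[7] sub  r2, r2, r2 -> r2=0x00
epilogue: pop r4=0xfb, sp=0xc2
epilogue: pop r3=0xb1, sp=0xc3
epilogue: pop r0=0x29, sp=0xc4
r1: caller-saved, written=True
r3: callee-saved, written=True
r5: caller-saved, written=False

SURVIVE = r3,r5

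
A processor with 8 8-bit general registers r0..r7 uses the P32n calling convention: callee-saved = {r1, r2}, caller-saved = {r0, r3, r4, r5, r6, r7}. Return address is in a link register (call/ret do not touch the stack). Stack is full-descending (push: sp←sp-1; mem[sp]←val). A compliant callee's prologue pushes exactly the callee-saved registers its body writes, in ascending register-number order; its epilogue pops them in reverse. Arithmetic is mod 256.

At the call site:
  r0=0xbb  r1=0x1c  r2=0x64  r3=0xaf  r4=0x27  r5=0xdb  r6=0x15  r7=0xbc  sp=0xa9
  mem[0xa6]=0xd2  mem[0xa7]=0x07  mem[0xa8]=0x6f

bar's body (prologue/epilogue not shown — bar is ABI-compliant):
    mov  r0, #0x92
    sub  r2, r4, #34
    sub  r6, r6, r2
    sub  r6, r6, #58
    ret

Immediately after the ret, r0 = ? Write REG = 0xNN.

prologue: push r2 → mem[0xa8]=0x64, sp=0xa8
body[0] mov  r0, #0x92 → r0=0x92
body[1] sub  r2, r4, #34 → r2=0x05
body[2] sub  r6, r6, r2 → r6=0x10
body[3] sub  r6, r6, #58 → r6=0xd6
epilogue: pop r2=0x64, sp=0xa9
r0 is caller-saved → body value

REG = 0x92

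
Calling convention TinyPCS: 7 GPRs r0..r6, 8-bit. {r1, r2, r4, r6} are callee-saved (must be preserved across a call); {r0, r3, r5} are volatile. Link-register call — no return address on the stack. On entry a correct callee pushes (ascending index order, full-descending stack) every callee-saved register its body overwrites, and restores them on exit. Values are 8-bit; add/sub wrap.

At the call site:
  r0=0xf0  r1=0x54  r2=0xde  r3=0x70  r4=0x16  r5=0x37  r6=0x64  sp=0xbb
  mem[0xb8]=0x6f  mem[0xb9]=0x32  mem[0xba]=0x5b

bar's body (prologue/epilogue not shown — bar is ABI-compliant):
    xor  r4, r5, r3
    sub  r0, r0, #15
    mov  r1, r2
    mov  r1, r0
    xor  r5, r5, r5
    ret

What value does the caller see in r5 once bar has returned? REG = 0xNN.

REG = 0x00

prologue: push r1 → mem[0xba]=0x54, sp=0xba
prologue: push r4 → mem[0xb9]=0x16, sp=0xb9
body[0] xor  r4, r5, r3 → r4=0x47
body[1] sub  r0, r0, #15 → r0=0xe1
body[2] mov  r1, r2 → r1=0xde
body[3] mov  r1, r0 → r1=0xe1
body[4] xor  r5, r5, r5 → r5=0x00
epilogue: pop r4=0x16, sp=0xba
epilogue: pop r1=0x54, sp=0xbb
r5 is caller-saved → body value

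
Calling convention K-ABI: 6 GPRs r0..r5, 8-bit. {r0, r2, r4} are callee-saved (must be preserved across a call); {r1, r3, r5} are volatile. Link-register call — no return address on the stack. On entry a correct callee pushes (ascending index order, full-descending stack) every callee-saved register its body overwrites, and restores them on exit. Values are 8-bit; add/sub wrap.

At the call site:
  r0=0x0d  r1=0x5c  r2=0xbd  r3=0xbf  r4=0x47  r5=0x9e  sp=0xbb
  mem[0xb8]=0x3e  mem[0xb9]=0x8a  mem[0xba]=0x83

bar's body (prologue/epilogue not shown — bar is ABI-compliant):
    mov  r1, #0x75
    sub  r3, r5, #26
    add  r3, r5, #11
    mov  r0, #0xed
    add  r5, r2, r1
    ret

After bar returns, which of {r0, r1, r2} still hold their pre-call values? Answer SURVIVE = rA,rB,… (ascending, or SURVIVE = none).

prologue: push r0 -> mem[0xba]=0x0d, sp=0xba
body[0] mov  r1, #0x75 -> r1=0x75
body[1] sub  r3, r5, #26 -> r3=0x84
body[2] add  r3, r5, #11 -> r3=0xa9
body[3] mov  r0, #0xed -> r0=0xed
body[4] add  r5, r2, r1 -> r5=0x32
epilogue: pop r0=0x0d, sp=0xbb
r0: callee-saved, written=True
r1: caller-saved, written=True
r2: callee-saved, written=False

SURVIVE = r0,r2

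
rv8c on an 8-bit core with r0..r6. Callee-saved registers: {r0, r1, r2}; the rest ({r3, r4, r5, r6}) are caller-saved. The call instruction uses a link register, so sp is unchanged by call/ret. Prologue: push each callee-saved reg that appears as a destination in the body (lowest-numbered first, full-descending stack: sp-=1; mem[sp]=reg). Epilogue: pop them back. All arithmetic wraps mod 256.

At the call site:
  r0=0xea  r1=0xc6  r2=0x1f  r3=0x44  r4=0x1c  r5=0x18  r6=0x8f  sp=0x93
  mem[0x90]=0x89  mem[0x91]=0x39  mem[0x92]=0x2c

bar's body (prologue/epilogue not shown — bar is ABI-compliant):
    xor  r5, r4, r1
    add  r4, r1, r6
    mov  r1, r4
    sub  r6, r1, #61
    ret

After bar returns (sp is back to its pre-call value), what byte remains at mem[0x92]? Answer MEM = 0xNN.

prologue: push r1 → mem[0x92]=0xc6, sp=0x92
body[0] xor  r5, r4, r1 → r5=0xda
body[1] add  r4, r1, r6 → r4=0x55
body[2] mov  r1, r4 → r1=0x55
body[3] sub  r6, r1, #61 → r6=0x18
epilogue: pop r1=0xc6, sp=0x93
prologue pushed ['r1'] at ['0x92']

MEM = 0xc6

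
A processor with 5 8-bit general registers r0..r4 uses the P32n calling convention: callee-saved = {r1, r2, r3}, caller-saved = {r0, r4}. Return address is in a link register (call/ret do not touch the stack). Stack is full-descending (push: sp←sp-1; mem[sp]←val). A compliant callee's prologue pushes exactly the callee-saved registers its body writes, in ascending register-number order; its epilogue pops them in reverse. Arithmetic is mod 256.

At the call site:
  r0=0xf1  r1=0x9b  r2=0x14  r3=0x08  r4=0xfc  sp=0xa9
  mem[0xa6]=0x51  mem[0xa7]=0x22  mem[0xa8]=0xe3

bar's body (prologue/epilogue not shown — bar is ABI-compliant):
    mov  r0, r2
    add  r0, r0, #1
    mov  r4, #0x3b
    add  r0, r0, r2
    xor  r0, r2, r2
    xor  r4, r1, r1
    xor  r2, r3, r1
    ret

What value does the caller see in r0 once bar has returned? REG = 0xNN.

REG = 0x00

prologue: push r2 -> mem[0xa8]=0x14, sp=0xa8
body[0] mov  r0, r2 -> r0=0x14
body[1] add  r0, r0, #1 -> r0=0x15
body[2] mov  r4, #0x3b -> r4=0x3b
body[3] add  r0, r0, r2 -> r0=0x29
body[4] xor  r0, r2, r2 -> r0=0x00
body[5] xor  r4, r1, r1 -> r4=0x00
body[6] xor  r2, r3, r1 -> r2=0x93
epilogue: pop r2=0x14, sp=0xa9
r0 is caller-saved -> body value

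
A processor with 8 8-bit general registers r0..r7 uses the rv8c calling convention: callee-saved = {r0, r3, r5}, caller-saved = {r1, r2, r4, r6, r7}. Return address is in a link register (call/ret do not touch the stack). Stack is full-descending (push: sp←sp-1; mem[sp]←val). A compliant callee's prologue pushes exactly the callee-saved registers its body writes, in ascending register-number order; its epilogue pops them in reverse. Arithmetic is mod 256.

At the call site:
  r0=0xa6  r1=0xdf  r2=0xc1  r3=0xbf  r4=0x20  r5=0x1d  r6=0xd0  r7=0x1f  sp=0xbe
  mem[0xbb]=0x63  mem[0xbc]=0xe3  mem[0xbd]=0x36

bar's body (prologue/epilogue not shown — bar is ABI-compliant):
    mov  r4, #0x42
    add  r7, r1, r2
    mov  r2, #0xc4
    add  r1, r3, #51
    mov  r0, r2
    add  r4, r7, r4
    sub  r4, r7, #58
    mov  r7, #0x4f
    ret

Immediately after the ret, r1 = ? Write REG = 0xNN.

prologue: push r0 → mem[0xbd]=0xa6, sp=0xbd
body[0] mov  r4, #0x42 → r4=0x42
body[1] add  r7, r1, r2 → r7=0xa0
body[2] mov  r2, #0xc4 → r2=0xc4
body[3] add  r1, r3, #51 → r1=0xf2
body[4] mov  r0, r2 → r0=0xc4
body[5] add  r4, r7, r4 → r4=0xe2
body[6] sub  r4, r7, #58 → r4=0x66
body[7] mov  r7, #0x4f → r7=0x4f
epilogue: pop r0=0xa6, sp=0xbe
r1 is caller-saved → body value

REG = 0xf2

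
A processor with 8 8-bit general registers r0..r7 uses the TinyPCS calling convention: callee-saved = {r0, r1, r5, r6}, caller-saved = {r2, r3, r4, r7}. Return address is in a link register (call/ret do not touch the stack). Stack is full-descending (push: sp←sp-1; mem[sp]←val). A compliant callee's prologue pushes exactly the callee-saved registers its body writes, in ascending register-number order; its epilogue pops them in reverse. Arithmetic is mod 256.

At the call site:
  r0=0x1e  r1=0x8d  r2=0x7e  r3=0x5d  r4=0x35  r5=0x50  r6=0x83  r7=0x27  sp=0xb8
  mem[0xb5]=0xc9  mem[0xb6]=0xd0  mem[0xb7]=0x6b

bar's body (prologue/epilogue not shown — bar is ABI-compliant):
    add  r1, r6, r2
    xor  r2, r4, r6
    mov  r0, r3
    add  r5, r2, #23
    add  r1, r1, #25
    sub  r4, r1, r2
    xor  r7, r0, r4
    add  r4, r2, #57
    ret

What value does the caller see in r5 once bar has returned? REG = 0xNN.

REG = 0x50

prologue: push r0 → mem[0xb7]=0x1e, sp=0xb7
prologue: push r1 → mem[0xb6]=0x8d, sp=0xb6
prologue: push r5 → mem[0xb5]=0x50, sp=0xb5
body[0] add  r1, r6, r2 → r1=0x01
body[1] xor  r2, r4, r6 → r2=0xb6
body[2] mov  r0, r3 → r0=0x5d
body[3] add  r5, r2, #23 → r5=0xcd
body[4] add  r1, r1, #25 → r1=0x1a
body[5] sub  r4, r1, r2 → r4=0x64
body[6] xor  r7, r0, r4 → r7=0x39
body[7] add  r4, r2, #57 → r4=0xef
epilogue: pop r5=0x50, sp=0xb6
epilogue: pop r1=0x8d, sp=0xb7
epilogue: pop r0=0x1e, sp=0xb8
r5 is callee-saved → restored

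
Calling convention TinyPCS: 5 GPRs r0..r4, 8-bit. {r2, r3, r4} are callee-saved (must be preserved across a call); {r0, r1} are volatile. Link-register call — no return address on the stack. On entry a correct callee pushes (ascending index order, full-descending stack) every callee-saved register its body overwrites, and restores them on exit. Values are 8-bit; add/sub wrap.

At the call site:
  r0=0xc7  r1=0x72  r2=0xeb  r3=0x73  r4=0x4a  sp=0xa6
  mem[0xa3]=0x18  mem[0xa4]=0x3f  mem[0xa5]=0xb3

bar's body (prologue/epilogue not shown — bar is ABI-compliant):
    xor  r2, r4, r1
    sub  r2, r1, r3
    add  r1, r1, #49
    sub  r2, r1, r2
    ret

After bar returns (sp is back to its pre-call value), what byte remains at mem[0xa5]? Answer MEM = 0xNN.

MEM = 0xeb

prologue: push r2 -> mem[0xa5]=0xeb, sp=0xa5
body[0] xor  r2, r4, r1 -> r2=0x38
body[1] sub  r2, r1, r3 -> r2=0xff
body[2] add  r1, r1, #49 -> r1=0xa3
body[3] sub  r2, r1, r2 -> r2=0xa4
epilogue: pop r2=0xeb, sp=0xa6
prologue pushed ['r2'] at ['0xa5']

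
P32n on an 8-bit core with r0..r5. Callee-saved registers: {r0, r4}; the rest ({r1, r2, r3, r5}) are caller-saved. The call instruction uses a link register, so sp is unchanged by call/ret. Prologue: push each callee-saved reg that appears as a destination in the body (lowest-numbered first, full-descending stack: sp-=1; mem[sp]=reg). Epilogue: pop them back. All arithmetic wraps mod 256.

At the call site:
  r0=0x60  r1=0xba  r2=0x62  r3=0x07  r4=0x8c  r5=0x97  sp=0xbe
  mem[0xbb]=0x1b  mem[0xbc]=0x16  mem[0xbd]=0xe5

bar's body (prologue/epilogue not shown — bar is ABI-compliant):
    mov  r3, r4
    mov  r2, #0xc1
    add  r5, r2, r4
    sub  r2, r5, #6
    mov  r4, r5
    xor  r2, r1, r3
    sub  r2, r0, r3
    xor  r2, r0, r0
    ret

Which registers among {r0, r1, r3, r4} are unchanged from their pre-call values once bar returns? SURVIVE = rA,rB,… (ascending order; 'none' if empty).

SURVIVE = r0,r1,r4

prologue: push r4 -> mem[0xbd]=0x8c, sp=0xbd
body[0] mov  r3, r4 -> r3=0x8c
body[1] mov  r2, #0xc1 -> r2=0xc1
body[2] add  r5, r2, r4 -> r5=0x4d
body[3] sub  r2, r5, #6 -> r2=0x47
body[4] mov  r4, r5 -> r4=0x4d
body[5] xor  r2, r1, r3 -> r2=0x36
body[6] sub  r2, r0, r3 -> r2=0xd4
body[7] xor  r2, r0, r0 -> r2=0x00
epilogue: pop r4=0x8c, sp=0xbe
r0: callee-saved, written=False
r1: caller-saved, written=False
r3: caller-saved, written=True
r4: callee-saved, written=True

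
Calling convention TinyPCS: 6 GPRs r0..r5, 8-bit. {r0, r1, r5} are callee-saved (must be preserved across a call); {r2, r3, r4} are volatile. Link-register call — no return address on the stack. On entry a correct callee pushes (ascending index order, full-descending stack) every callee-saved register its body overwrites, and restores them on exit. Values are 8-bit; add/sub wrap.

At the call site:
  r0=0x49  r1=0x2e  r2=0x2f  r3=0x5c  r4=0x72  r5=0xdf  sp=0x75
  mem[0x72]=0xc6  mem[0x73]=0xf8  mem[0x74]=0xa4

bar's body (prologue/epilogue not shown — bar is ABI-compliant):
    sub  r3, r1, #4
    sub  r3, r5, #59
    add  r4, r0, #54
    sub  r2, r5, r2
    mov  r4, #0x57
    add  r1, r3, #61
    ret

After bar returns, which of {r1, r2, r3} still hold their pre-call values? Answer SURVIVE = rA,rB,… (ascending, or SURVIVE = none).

SURVIVE = r1

prologue: push r1 -> mem[0x74]=0x2e, sp=0x74
body[0] sub  r3, r1, #4 -> r3=0x2a
body[1] sub  r3, r5, #59 -> r3=0xa4
body[2] add  r4, r0, #54 -> r4=0x7f
body[3] sub  r2, r5, r2 -> r2=0xb0
body[4] mov  r4, #0x57 -> r4=0x57
body[5] add  r1, r3, #61 -> r1=0xe1
epilogue: pop r1=0x2e, sp=0x75
r1: callee-saved, written=True
r2: caller-saved, written=True
r3: caller-saved, written=True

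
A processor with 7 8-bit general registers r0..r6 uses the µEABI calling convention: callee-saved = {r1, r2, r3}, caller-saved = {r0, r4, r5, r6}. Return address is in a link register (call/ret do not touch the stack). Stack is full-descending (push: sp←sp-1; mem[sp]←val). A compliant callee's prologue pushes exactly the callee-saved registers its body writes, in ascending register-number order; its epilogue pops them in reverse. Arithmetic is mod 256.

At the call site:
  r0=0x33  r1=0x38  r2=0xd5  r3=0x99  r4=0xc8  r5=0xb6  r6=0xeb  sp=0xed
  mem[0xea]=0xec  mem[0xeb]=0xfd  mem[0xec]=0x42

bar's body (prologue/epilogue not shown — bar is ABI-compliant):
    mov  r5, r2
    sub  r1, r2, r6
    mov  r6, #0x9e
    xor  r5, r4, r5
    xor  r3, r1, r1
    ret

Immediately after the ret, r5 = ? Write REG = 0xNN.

REG = 0x1d

prologue: push r1 → mem[0xec]=0x38, sp=0xec
prologue: push r3 → mem[0xeb]=0x99, sp=0xeb
body[0] mov  r5, r2 → r5=0xd5
body[1] sub  r1, r2, r6 → r1=0xea
body[2] mov  r6, #0x9e → r6=0x9e
body[3] xor  r5, r4, r5 → r5=0x1d
body[4] xor  r3, r1, r1 → r3=0x00
epilogue: pop r3=0x99, sp=0xec
epilogue: pop r1=0x38, sp=0xed
r5 is caller-saved → body value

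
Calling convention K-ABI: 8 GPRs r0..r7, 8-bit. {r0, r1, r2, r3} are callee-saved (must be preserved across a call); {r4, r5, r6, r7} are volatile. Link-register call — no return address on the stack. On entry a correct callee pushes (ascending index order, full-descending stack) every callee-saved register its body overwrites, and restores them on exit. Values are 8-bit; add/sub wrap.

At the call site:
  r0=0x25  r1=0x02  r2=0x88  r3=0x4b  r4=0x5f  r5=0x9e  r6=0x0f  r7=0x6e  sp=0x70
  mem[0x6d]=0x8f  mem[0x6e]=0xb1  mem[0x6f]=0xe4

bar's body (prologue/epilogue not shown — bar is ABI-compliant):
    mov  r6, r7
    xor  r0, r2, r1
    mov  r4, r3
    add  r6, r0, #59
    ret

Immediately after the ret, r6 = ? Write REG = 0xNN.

REG = 0xc5

prologue: push r0 → mem[0x6f]=0x25, sp=0x6f
body[0] mov  r6, r7 → r6=0x6e
body[1] xor  r0, r2, r1 → r0=0x8a
body[2] mov  r4, r3 → r4=0x4b
body[3] add  r6, r0, #59 → r6=0xc5
epilogue: pop r0=0x25, sp=0x70
r6 is caller-saved → body value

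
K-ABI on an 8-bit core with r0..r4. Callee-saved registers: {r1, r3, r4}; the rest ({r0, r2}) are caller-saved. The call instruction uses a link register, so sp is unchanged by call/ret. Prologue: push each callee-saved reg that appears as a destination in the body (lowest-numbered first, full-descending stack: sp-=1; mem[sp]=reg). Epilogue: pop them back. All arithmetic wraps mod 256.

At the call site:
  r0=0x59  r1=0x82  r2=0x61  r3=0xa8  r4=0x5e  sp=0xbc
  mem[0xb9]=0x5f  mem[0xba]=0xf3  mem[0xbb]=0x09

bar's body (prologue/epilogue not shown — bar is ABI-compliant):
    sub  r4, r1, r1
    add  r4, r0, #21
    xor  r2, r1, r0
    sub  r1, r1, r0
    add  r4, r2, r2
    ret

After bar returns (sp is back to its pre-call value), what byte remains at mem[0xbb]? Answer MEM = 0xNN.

MEM = 0x82

prologue: push r1 → mem[0xbb]=0x82, sp=0xbb
prologue: push r4 → mem[0xba]=0x5e, sp=0xba
body[0] sub  r4, r1, r1 → r4=0x00
body[1] add  r4, r0, #21 → r4=0x6e
body[2] xor  r2, r1, r0 → r2=0xdb
body[3] sub  r1, r1, r0 → r1=0x29
body[4] add  r4, r2, r2 → r4=0xb6
epilogue: pop r4=0x5e, sp=0xbb
epilogue: pop r1=0x82, sp=0xbc
prologue pushed ['r1', 'r4'] at ['0xbb', '0xba']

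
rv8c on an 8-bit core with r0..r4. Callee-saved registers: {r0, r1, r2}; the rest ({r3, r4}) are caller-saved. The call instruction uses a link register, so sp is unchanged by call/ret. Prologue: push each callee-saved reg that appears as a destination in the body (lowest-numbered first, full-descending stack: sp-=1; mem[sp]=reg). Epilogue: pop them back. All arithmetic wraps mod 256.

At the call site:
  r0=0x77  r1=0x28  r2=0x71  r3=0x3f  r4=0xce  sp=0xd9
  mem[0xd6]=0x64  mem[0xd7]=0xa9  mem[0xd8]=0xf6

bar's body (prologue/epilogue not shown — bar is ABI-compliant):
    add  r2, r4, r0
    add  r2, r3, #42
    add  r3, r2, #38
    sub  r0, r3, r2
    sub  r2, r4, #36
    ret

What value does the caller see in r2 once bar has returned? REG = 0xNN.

prologue: push r0 → mem[0xd8]=0x77, sp=0xd8
prologue: push r2 → mem[0xd7]=0x71, sp=0xd7
body[0] add  r2, r4, r0 → r2=0x45
body[1] add  r2, r3, #42 → r2=0x69
body[2] add  r3, r2, #38 → r3=0x8f
body[3] sub  r0, r3, r2 → r0=0x26
body[4] sub  r2, r4, #36 → r2=0xaa
epilogue: pop r2=0x71, sp=0xd8
epilogue: pop r0=0x77, sp=0xd9
r2 is callee-saved → restored

REG = 0x71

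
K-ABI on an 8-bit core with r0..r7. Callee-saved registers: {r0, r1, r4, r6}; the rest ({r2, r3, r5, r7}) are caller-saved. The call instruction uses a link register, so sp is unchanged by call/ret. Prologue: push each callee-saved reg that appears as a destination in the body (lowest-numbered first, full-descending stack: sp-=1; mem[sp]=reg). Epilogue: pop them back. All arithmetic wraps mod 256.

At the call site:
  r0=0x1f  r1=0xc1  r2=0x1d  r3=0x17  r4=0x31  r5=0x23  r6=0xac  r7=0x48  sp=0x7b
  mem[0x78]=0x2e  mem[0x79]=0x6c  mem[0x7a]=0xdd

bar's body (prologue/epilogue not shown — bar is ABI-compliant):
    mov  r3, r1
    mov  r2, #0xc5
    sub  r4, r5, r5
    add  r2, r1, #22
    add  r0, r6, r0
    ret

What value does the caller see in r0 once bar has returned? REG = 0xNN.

REG = 0x1f

prologue: push r0 → mem[0x7a]=0x1f, sp=0x7a
prologue: push r4 → mem[0x79]=0x31, sp=0x79
body[0] mov  r3, r1 → r3=0xc1
body[1] mov  r2, #0xc5 → r2=0xc5
body[2] sub  r4, r5, r5 → r4=0x00
body[3] add  r2, r1, #22 → r2=0xd7
body[4] add  r0, r6, r0 → r0=0xcb
epilogue: pop r4=0x31, sp=0x7a
epilogue: pop r0=0x1f, sp=0x7b
r0 is callee-saved → restored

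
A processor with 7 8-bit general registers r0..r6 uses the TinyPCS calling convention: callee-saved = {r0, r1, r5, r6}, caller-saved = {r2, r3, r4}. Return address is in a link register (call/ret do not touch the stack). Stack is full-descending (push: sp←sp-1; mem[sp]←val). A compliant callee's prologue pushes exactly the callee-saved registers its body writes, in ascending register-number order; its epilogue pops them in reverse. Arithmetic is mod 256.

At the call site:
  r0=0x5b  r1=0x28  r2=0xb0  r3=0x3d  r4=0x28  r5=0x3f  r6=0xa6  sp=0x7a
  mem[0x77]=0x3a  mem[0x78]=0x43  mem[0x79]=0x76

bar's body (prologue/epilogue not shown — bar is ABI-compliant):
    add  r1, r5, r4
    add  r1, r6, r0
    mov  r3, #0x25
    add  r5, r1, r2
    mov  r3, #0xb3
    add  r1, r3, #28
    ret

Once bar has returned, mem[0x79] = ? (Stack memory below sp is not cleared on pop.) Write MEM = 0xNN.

MEM = 0x28

prologue: push r1 -> mem[0x79]=0x28, sp=0x79
prologue: push r5 -> mem[0x78]=0x3f, sp=0x78
body[0] add  r1, r5, r4 -> r1=0x67
body[1] add  r1, r6, r0 -> r1=0x01
body[2] mov  r3, #0x25 -> r3=0x25
body[3] add  r5, r1, r2 -> r5=0xb1
body[4] mov  r3, #0xb3 -> r3=0xb3
body[5] add  r1, r3, #28 -> r1=0xcf
epilogue: pop r5=0x3f, sp=0x79
epilogue: pop r1=0x28, sp=0x7a
prologue pushed ['r1', 'r5'] at ['0x79', '0x78']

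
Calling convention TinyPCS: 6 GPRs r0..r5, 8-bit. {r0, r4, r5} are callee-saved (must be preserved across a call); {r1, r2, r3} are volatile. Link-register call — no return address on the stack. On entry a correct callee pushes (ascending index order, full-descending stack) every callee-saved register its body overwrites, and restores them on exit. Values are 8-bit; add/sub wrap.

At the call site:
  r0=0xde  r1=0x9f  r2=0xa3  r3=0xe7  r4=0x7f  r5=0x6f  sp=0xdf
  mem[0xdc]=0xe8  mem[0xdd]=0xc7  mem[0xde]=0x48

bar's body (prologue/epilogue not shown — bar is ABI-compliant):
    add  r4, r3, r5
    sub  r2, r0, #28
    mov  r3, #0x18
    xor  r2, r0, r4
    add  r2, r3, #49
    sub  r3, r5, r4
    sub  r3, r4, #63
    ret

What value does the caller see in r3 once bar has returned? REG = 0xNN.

REG = 0x17

prologue: push r4 -> mem[0xde]=0x7f, sp=0xde
body[0] add  r4, r3, r5 -> r4=0x56
body[1] sub  r2, r0, #28 -> r2=0xc2
body[2] mov  r3, #0x18 -> r3=0x18
body[3] xor  r2, r0, r4 -> r2=0x88
body[4] add  r2, r3, #49 -> r2=0x49
body[5] sub  r3, r5, r4 -> r3=0x19
body[6] sub  r3, r4, #63 -> r3=0x17
epilogue: pop r4=0x7f, sp=0xdf
r3 is caller-saved -> body value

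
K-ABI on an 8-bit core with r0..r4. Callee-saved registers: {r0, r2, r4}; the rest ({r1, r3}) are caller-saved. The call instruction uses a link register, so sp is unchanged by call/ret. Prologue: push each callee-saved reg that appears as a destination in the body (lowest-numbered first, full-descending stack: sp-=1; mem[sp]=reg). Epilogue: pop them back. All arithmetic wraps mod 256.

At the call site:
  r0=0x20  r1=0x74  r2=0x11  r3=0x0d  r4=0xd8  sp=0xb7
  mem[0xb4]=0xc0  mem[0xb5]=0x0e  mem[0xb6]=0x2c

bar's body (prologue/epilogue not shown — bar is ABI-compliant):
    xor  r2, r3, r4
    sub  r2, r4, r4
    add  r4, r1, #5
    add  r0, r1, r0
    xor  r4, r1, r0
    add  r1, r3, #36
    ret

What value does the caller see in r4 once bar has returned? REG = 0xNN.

REG = 0xd8

prologue: push r0 → mem[0xb6]=0x20, sp=0xb6
prologue: push r2 → mem[0xb5]=0x11, sp=0xb5
prologue: push r4 → mem[0xb4]=0xd8, sp=0xb4
body[0] xor  r2, r3, r4 → r2=0xd5
body[1] sub  r2, r4, r4 → r2=0x00
body[2] add  r4, r1, #5 → r4=0x79
body[3] add  r0, r1, r0 → r0=0x94
body[4] xor  r4, r1, r0 → r4=0xe0
body[5] add  r1, r3, #36 → r1=0x31
epilogue: pop r4=0xd8, sp=0xb5
epilogue: pop r2=0x11, sp=0xb6
epilogue: pop r0=0x20, sp=0xb7
r4 is callee-saved → restored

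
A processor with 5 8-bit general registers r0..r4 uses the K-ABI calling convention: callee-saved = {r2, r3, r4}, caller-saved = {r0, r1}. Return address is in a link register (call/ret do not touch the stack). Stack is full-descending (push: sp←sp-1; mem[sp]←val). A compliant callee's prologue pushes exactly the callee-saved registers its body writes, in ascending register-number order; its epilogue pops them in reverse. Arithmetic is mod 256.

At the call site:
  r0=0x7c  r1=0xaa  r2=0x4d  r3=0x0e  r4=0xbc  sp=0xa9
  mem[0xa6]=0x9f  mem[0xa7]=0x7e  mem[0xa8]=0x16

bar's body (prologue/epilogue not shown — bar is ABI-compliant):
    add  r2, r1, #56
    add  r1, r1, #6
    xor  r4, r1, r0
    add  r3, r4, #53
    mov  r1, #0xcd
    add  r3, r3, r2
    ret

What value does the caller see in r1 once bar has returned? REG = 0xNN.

prologue: push r2 -> mem[0xa8]=0x4d, sp=0xa8
prologue: push r3 -> mem[0xa7]=0x0e, sp=0xa7
prologue: push r4 -> mem[0xa6]=0xbc, sp=0xa6
body[0] add  r2, r1, #56 -> r2=0xe2
body[1] add  r1, r1, #6 -> r1=0xb0
body[2] xor  r4, r1, r0 -> r4=0xcc
body[3] add  r3, r4, #53 -> r3=0x01
body[4] mov  r1, #0xcd -> r1=0xcd
body[5] add  r3, r3, r2 -> r3=0xe3
epilogue: pop r4=0xbc, sp=0xa7
epilogue: pop r3=0x0e, sp=0xa8
epilogue: pop r2=0x4d, sp=0xa9
r1 is caller-saved -> body value

REG = 0xcd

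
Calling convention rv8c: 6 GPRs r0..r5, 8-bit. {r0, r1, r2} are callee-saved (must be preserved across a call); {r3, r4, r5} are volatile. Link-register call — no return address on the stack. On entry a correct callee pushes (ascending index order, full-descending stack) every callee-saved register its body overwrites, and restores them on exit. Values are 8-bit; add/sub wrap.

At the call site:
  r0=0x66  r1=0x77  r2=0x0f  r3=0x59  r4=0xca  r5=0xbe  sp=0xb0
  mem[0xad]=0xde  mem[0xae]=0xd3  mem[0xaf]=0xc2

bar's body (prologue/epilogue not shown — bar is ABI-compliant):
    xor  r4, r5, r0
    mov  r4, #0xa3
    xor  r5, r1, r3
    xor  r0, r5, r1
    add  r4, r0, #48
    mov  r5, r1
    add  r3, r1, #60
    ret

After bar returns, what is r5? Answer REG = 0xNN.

prologue: push r0 -> mem[0xaf]=0x66, sp=0xaf
body[0] xor  r4, r5, r0 -> r4=0xd8
body[1] mov  r4, #0xa3 -> r4=0xa3
body[2] xor  r5, r1, r3 -> r5=0x2e
body[3] xor  r0, r5, r1 -> r0=0x59
body[4] add  r4, r0, #48 -> r4=0x89
body[5] mov  r5, r1 -> r5=0x77
body[6] add  r3, r1, #60 -> r3=0xb3
epilogue: pop r0=0x66, sp=0xb0
r5 is caller-saved -> body value

REG = 0x77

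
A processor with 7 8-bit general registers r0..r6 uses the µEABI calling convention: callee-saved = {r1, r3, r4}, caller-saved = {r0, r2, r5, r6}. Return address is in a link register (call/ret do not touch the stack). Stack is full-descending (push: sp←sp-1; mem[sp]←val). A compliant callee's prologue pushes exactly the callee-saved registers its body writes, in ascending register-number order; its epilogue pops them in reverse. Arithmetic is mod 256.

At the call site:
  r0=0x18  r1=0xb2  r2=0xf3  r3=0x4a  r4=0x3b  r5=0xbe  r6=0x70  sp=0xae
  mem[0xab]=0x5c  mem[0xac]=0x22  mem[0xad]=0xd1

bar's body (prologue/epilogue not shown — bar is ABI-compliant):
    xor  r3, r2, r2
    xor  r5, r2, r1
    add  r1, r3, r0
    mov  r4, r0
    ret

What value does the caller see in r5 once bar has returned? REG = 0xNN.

REG = 0x41

prologue: push r1 -> mem[0xad]=0xb2, sp=0xad
prologue: push r3 -> mem[0xac]=0x4a, sp=0xac
prologue: push r4 -> mem[0xab]=0x3b, sp=0xab
body[0] xor  r3, r2, r2 -> r3=0x00
body[1] xor  r5, r2, r1 -> r5=0x41
body[2] add  r1, r3, r0 -> r1=0x18
body[3] mov  r4, r0 -> r4=0x18
epilogue: pop r4=0x3b, sp=0xac
epilogue: pop r3=0x4a, sp=0xad
epilogue: pop r1=0xb2, sp=0xae
r5 is caller-saved -> body value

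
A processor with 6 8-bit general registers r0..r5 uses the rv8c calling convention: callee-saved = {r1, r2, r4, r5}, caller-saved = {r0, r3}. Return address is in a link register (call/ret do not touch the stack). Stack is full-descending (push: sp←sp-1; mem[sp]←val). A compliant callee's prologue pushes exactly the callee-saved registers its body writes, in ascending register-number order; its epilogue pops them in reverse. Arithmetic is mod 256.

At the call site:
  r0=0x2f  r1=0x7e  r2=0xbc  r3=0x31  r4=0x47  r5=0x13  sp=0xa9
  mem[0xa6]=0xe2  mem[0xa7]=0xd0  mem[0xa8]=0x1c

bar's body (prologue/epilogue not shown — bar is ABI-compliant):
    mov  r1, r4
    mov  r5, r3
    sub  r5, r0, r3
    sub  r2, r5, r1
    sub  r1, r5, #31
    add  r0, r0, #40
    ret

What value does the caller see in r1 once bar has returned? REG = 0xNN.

REG = 0x7e

prologue: push r1 -> mem[0xa8]=0x7e, sp=0xa8
prologue: push r2 -> mem[0xa7]=0xbc, sp=0xa7
prologue: push r5 -> mem[0xa6]=0x13, sp=0xa6
body[0] mov  r1, r4 -> r1=0x47
body[1] mov  r5, r3 -> r5=0x31
body[2] sub  r5, r0, r3 -> r5=0xfe
body[3] sub  r2, r5, r1 -> r2=0xb7
body[4] sub  r1, r5, #31 -> r1=0xdf
body[5] add  r0, r0, #40 -> r0=0x57
epilogue: pop r5=0x13, sp=0xa7
epilogue: pop r2=0xbc, sp=0xa8
epilogue: pop r1=0x7e, sp=0xa9
r1 is callee-saved -> restored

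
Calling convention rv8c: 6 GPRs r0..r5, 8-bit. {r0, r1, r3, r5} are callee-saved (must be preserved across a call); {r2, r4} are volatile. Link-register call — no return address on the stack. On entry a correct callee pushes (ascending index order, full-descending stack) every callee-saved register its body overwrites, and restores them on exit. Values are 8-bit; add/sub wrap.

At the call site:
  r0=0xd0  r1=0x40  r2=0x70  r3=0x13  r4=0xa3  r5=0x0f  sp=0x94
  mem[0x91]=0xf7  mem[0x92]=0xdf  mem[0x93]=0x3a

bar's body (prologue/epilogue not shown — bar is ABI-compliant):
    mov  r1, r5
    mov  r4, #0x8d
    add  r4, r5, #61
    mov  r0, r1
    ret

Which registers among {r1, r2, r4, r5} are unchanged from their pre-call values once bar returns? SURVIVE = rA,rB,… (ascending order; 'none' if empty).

SURVIVE = r1,r2,r5

prologue: push r0 -> mem[0x93]=0xd0, sp=0x93
prologue: push r1 -> mem[0x92]=0x40, sp=0x92
body[0] mov  r1, r5 -> r1=0x0f
body[1] mov  r4, #0x8d -> r4=0x8d
body[2] add  r4, r5, #61 -> r4=0x4c
body[3] mov  r0, r1 -> r0=0x0f
epilogue: pop r1=0x40, sp=0x93
epilogue: pop r0=0xd0, sp=0x94
r1: callee-saved, written=True
r2: caller-saved, written=False
r4: caller-saved, written=True
r5: callee-saved, written=False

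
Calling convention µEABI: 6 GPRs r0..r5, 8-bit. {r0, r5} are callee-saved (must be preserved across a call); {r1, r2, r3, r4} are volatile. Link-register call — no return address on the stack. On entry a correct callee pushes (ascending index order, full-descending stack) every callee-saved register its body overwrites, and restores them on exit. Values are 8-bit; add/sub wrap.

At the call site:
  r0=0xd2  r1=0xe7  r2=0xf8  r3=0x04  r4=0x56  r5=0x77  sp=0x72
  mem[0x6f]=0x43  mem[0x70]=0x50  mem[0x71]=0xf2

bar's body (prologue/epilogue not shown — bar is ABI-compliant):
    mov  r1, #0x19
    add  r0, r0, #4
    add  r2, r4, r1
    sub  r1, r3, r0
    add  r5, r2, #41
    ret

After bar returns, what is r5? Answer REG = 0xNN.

REG = 0x77

prologue: push r0 -> mem[0x71]=0xd2, sp=0x71
prologue: push r5 -> mem[0x70]=0x77, sp=0x70
body[0] mov  r1, #0x19 -> r1=0x19
body[1] add  r0, r0, #4 -> r0=0xd6
body[2] add  r2, r4, r1 -> r2=0x6f
body[3] sub  r1, r3, r0 -> r1=0x2e
body[4] add  r5, r2, #41 -> r5=0x98
epilogue: pop r5=0x77, sp=0x71
epilogue: pop r0=0xd2, sp=0x72
r5 is callee-saved -> restored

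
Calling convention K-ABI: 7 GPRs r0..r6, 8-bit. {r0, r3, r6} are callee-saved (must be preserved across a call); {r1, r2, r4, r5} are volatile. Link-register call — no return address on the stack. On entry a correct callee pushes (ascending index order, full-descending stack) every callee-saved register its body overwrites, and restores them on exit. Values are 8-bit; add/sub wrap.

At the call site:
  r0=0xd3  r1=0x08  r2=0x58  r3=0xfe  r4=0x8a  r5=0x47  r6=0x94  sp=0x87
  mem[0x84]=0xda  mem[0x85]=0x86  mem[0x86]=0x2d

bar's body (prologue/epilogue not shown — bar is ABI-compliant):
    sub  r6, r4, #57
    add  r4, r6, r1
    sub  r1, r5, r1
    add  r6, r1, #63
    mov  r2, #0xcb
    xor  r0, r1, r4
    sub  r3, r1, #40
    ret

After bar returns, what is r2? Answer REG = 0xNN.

REG = 0xcb

prologue: push r0 -> mem[0x86]=0xd3, sp=0x86
prologue: push r3 -> mem[0x85]=0xfe, sp=0x85
prologue: push r6 -> mem[0x84]=0x94, sp=0x84
body[0] sub  r6, r4, #57 -> r6=0x51
body[1] add  r4, r6, r1 -> r4=0x59
body[2] sub  r1, r5, r1 -> r1=0x3f
body[3] add  r6, r1, #63 -> r6=0x7e
body[4] mov  r2, #0xcb -> r2=0xcb
body[5] xor  r0, r1, r4 -> r0=0x66
body[6] sub  r3, r1, #40 -> r3=0x17
epilogue: pop r6=0x94, sp=0x85
epilogue: pop r3=0xfe, sp=0x86
epilogue: pop r0=0xd3, sp=0x87
r2 is caller-saved -> body value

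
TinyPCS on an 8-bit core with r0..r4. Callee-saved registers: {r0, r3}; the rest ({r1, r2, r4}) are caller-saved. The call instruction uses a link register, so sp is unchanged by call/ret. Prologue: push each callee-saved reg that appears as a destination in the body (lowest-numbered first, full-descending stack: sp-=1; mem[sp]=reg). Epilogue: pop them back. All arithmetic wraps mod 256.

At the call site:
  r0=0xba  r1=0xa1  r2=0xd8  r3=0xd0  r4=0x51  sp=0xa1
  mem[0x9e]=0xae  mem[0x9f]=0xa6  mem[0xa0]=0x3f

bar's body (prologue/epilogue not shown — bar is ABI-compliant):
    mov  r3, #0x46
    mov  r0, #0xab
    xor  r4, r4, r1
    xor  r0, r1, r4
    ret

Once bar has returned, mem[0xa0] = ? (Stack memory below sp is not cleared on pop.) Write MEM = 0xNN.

prologue: push r0 → mem[0xa0]=0xba, sp=0xa0
prologue: push r3 → mem[0x9f]=0xd0, sp=0x9f
body[0] mov  r3, #0x46 → r3=0x46
body[1] mov  r0, #0xab → r0=0xab
body[2] xor  r4, r4, r1 → r4=0xf0
body[3] xor  r0, r1, r4 → r0=0x51
epilogue: pop r3=0xd0, sp=0xa0
epilogue: pop r0=0xba, sp=0xa1
prologue pushed ['r0', 'r3'] at ['0xa0', '0x9f']

MEM = 0xba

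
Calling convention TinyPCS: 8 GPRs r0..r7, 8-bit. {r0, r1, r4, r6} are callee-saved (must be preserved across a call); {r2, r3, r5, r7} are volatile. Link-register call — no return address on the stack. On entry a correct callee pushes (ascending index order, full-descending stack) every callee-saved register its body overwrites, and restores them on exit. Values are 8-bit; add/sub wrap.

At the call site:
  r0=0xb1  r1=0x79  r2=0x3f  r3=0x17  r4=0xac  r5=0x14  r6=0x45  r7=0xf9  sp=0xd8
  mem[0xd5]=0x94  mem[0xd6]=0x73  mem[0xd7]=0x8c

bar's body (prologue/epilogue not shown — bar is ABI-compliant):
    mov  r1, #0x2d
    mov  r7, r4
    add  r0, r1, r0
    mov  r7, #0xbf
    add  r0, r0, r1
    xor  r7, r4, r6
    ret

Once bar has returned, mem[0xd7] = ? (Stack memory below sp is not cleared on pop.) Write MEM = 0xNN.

prologue: push r0 → mem[0xd7]=0xb1, sp=0xd7
prologue: push r1 → mem[0xd6]=0x79, sp=0xd6
body[0] mov  r1, #0x2d → r1=0x2d
body[1] mov  r7, r4 → r7=0xac
body[2] add  r0, r1, r0 → r0=0xde
body[3] mov  r7, #0xbf → r7=0xbf
body[4] add  r0, r0, r1 → r0=0x0b
body[5] xor  r7, r4, r6 → r7=0xe9
epilogue: pop r1=0x79, sp=0xd7
epilogue: pop r0=0xb1, sp=0xd8
prologue pushed ['r0', 'r1'] at ['0xd7', '0xd6']

MEM = 0xb1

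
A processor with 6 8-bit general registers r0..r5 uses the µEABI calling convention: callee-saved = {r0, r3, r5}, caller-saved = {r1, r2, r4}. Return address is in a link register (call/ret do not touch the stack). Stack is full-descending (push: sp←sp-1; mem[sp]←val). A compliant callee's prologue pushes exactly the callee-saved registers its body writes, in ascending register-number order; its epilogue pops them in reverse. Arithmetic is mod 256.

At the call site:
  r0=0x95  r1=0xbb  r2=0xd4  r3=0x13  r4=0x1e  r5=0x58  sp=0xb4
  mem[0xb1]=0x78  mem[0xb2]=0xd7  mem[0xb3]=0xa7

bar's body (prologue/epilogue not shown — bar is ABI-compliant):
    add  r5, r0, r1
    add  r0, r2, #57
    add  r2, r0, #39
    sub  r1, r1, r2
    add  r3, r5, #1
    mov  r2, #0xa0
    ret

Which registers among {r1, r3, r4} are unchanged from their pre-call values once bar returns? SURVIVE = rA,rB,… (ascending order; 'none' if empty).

prologue: push r0 -> mem[0xb3]=0x95, sp=0xb3
prologue: push r3 -> mem[0xb2]=0x13, sp=0xb2
prologue: push r5 -> mem[0xb1]=0x58, sp=0xb1
body[0] add  r5, r0, r1 -> r5=0x50
body[1] add  r0, r2, #57 -> r0=0x0d
body[2] add  r2, r0, #39 -> r2=0x34
body[3] sub  r1, r1, r2 -> r1=0x87
body[4] add  r3, r5, #1 -> r3=0x51
body[5] mov  r2, #0xa0 -> r2=0xa0
epilogue: pop r5=0x58, sp=0xb2
epilogue: pop r3=0x13, sp=0xb3
epilogue: pop r0=0x95, sp=0xb4
r1: caller-saved, written=True
r3: callee-saved, written=True
r4: caller-saved, written=False

SURVIVE = r3,r4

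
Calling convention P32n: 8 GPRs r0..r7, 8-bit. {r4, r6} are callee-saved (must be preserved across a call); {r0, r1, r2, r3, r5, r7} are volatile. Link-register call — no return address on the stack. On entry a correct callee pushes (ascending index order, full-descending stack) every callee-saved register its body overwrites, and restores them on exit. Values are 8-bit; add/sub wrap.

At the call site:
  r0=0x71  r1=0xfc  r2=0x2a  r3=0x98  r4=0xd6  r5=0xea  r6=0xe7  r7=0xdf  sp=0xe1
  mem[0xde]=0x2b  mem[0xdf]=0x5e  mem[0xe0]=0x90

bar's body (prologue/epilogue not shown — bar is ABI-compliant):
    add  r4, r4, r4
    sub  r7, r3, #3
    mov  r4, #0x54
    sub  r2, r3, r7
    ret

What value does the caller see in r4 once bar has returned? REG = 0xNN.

prologue: push r4 -> mem[0xe0]=0xd6, sp=0xe0
body[0] add  r4, r4, r4 -> r4=0xac
body[1] sub  r7, r3, #3 -> r7=0x95
body[2] mov  r4, #0x54 -> r4=0x54
body[3] sub  r2, r3, r7 -> r2=0x03
epilogue: pop r4=0xd6, sp=0xe1
r4 is callee-saved -> restored

REG = 0xd6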